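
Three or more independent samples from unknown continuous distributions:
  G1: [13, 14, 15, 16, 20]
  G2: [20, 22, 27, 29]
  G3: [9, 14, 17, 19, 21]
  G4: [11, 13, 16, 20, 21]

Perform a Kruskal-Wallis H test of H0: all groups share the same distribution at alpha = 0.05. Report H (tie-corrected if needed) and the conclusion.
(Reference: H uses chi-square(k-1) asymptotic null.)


Step 1: Combine all N = 19 observations and assign midranks.
sorted (value, group, rank): (9,G3,1), (11,G4,2), (13,G1,3.5), (13,G4,3.5), (14,G1,5.5), (14,G3,5.5), (15,G1,7), (16,G1,8.5), (16,G4,8.5), (17,G3,10), (19,G3,11), (20,G1,13), (20,G2,13), (20,G4,13), (21,G3,15.5), (21,G4,15.5), (22,G2,17), (27,G2,18), (29,G2,19)
Step 2: Sum ranks within each group.
R_1 = 37.5 (n_1 = 5)
R_2 = 67 (n_2 = 4)
R_3 = 43 (n_3 = 5)
R_4 = 42.5 (n_4 = 5)
Step 3: H = 12/(N(N+1)) * sum(R_i^2/n_i) - 3(N+1)
     = 12/(19*20) * (37.5^2/5 + 67^2/4 + 43^2/5 + 42.5^2/5) - 3*20
     = 0.031579 * 2134.55 - 60
     = 7.406842.
Step 4: Ties present; correction factor C = 1 - 48/(19^3 - 19) = 0.992982. Corrected H = 7.406842 / 0.992982 = 7.459187.
Step 5: Under H0, H ~ chi^2(3); p-value = 0.058616.
Step 6: alpha = 0.05. fail to reject H0.

H = 7.4592, df = 3, p = 0.058616, fail to reject H0.


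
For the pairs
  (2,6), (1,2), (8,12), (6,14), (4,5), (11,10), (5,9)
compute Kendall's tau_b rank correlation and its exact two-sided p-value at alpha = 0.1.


Step 1: Enumerate the 21 unordered pairs (i,j) with i<j and classify each by sign(x_j-x_i) * sign(y_j-y_i).
  (1,2):dx=-1,dy=-4->C; (1,3):dx=+6,dy=+6->C; (1,4):dx=+4,dy=+8->C; (1,5):dx=+2,dy=-1->D
  (1,6):dx=+9,dy=+4->C; (1,7):dx=+3,dy=+3->C; (2,3):dx=+7,dy=+10->C; (2,4):dx=+5,dy=+12->C
  (2,5):dx=+3,dy=+3->C; (2,6):dx=+10,dy=+8->C; (2,7):dx=+4,dy=+7->C; (3,4):dx=-2,dy=+2->D
  (3,5):dx=-4,dy=-7->C; (3,6):dx=+3,dy=-2->D; (3,7):dx=-3,dy=-3->C; (4,5):dx=-2,dy=-9->C
  (4,6):dx=+5,dy=-4->D; (4,7):dx=-1,dy=-5->C; (5,6):dx=+7,dy=+5->C; (5,7):dx=+1,dy=+4->C
  (6,7):dx=-6,dy=-1->C
Step 2: C = 17, D = 4, total pairs = 21.
Step 3: tau = (C - D)/(n(n-1)/2) = (17 - 4)/21 = 0.619048.
Step 4: Exact two-sided p-value (enumerate n! = 5040 permutations of y under H0): p = 0.069048.
Step 5: alpha = 0.1. reject H0.

tau_b = 0.6190 (C=17, D=4), p = 0.069048, reject H0.


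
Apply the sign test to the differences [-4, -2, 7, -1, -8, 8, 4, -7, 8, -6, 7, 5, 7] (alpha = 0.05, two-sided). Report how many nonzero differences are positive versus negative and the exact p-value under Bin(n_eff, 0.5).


Step 1: Discard zero differences. Original n = 13; n_eff = number of nonzero differences = 13.
Nonzero differences (with sign): -4, -2, +7, -1, -8, +8, +4, -7, +8, -6, +7, +5, +7
Step 2: Count signs: positive = 7, negative = 6.
Step 3: Under H0: P(positive) = 0.5, so the number of positives S ~ Bin(13, 0.5).
Step 4: Two-sided exact p-value = sum of Bin(13,0.5) probabilities at or below the observed probability = 1.000000.
Step 5: alpha = 0.05. fail to reject H0.

n_eff = 13, pos = 7, neg = 6, p = 1.000000, fail to reject H0.


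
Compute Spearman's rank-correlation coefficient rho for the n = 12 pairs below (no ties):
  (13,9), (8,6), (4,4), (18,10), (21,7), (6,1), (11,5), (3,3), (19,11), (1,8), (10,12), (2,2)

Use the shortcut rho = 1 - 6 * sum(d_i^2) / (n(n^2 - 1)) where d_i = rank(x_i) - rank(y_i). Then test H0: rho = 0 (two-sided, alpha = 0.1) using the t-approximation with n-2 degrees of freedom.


Step 1: Rank x and y separately (midranks; no ties here).
rank(x): 13->9, 8->6, 4->4, 18->10, 21->12, 6->5, 11->8, 3->3, 19->11, 1->1, 10->7, 2->2
rank(y): 9->9, 6->6, 4->4, 10->10, 7->7, 1->1, 5->5, 3->3, 11->11, 8->8, 12->12, 2->2
Step 2: d_i = R_x(i) - R_y(i); compute d_i^2.
  (9-9)^2=0, (6-6)^2=0, (4-4)^2=0, (10-10)^2=0, (12-7)^2=25, (5-1)^2=16, (8-5)^2=9, (3-3)^2=0, (11-11)^2=0, (1-8)^2=49, (7-12)^2=25, (2-2)^2=0
sum(d^2) = 124.
Step 3: rho = 1 - 6*124 / (12*(12^2 - 1)) = 1 - 744/1716 = 0.566434.
Step 4: Under H0, t = rho * sqrt((n-2)/(1-rho^2)) = 2.1735 ~ t(10).
Step 5: Two-sided p-value from the t-distribution with 10 df = 0.054842.
Step 6: alpha = 0.1. reject H0.

rho = 0.5664, p = 0.054842, reject H0 at alpha = 0.1.


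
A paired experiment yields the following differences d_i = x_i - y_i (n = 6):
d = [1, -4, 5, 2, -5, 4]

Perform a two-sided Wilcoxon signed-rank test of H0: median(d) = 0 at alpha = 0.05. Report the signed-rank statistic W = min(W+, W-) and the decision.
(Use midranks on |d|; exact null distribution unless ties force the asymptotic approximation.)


Step 1: Drop any zero differences (none here) and take |d_i|.
|d| = [1, 4, 5, 2, 5, 4]
Step 2: Midrank |d_i| (ties get averaged ranks).
ranks: |1|->1, |4|->3.5, |5|->5.5, |2|->2, |5|->5.5, |4|->3.5
Step 3: Attach original signs; sum ranks with positive sign and with negative sign.
W+ = 1 + 5.5 + 2 + 3.5 = 12
W- = 3.5 + 5.5 = 9
(Check: W+ + W- = 21 should equal n(n+1)/2 = 21.)
Step 4: Test statistic W = min(W+, W-) = 9.
Step 5: Ties in |d|, so use the tie-corrected normal approximation.
        E[W] = n(n+1)/4 = 6*7/4 = 10.5.
        Tie groups: |d|=4 (t=2), |d|=5 (t=2); sum(t^3 - t) = 12.
        Var[W] = n(n+1)(2n+1)/24 - sum(t^3-t)/48 = 546/24 - 12/48 = 22.5.
        z = (W - E[W]) / sqrt(Var[W]) = (9 - 10.5) / 4.7434 = -0.3162.
        Two-sided p = 2*Phi(z) = 0.751830.
Step 6: alpha = 0.05. fail to reject H0.

W+ = 12, W- = 9, W = min = 9, p = 0.751830, fail to reject H0.


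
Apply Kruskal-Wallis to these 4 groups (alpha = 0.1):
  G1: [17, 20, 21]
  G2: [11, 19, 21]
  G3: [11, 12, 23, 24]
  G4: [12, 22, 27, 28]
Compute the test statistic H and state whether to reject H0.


Step 1: Combine all N = 14 observations and assign midranks.
sorted (value, group, rank): (11,G2,1.5), (11,G3,1.5), (12,G3,3.5), (12,G4,3.5), (17,G1,5), (19,G2,6), (20,G1,7), (21,G1,8.5), (21,G2,8.5), (22,G4,10), (23,G3,11), (24,G3,12), (27,G4,13), (28,G4,14)
Step 2: Sum ranks within each group.
R_1 = 20.5 (n_1 = 3)
R_2 = 16 (n_2 = 3)
R_3 = 28 (n_3 = 4)
R_4 = 40.5 (n_4 = 4)
Step 3: H = 12/(N(N+1)) * sum(R_i^2/n_i) - 3(N+1)
     = 12/(14*15) * (20.5^2/3 + 16^2/3 + 28^2/4 + 40.5^2/4) - 3*15
     = 0.057143 * 831.479 - 45
     = 2.513095.
Step 4: Ties present; correction factor C = 1 - 18/(14^3 - 14) = 0.993407. Corrected H = 2.513095 / 0.993407 = 2.529775.
Step 5: Under H0, H ~ chi^2(3); p-value = 0.469934.
Step 6: alpha = 0.1. fail to reject H0.

H = 2.5298, df = 3, p = 0.469934, fail to reject H0.


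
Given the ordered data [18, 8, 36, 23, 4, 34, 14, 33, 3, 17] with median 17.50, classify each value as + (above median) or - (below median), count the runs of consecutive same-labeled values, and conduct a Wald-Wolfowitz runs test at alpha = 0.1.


Step 1: Compute median = 17.50; label A = above, B = below.
Labels in order: ABAABABABB  (n_A = 5, n_B = 5)
Step 2: Count runs R = 8.
Step 3: Under H0 (random ordering), E[R] = 2*n_A*n_B/(n_A+n_B) + 1 = 2*5*5/10 + 1 = 6.0000.
        Var[R] = 2*n_A*n_B*(2*n_A*n_B - n_A - n_B) / ((n_A+n_B)^2 * (n_A+n_B-1)) = 2000/900 = 2.2222.
        SD[R] = 1.4907.
Step 4: Continuity-corrected z = (R - 0.5 - E[R]) / SD[R] = (8 - 0.5 - 6.0000) / 1.4907 = 1.0062.
Step 5: Two-sided p-value via normal approximation = 2*(1 - Phi(|z|)) = 0.314305.
Step 6: alpha = 0.1. fail to reject H0.

R = 8, z = 1.0062, p = 0.314305, fail to reject H0.


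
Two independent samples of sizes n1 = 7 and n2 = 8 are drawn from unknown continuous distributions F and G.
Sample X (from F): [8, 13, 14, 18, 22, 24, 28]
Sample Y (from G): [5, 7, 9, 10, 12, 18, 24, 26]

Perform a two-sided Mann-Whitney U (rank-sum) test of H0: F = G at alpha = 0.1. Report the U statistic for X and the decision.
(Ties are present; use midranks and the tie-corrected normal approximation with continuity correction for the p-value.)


Step 1: Combine and sort all 15 observations; assign midranks.
sorted (value, group): (5,Y), (7,Y), (8,X), (9,Y), (10,Y), (12,Y), (13,X), (14,X), (18,X), (18,Y), (22,X), (24,X), (24,Y), (26,Y), (28,X)
ranks: 5->1, 7->2, 8->3, 9->4, 10->5, 12->6, 13->7, 14->8, 18->9.5, 18->9.5, 22->11, 24->12.5, 24->12.5, 26->14, 28->15
Step 2: Rank sum for X: R1 = 3 + 7 + 8 + 9.5 + 11 + 12.5 + 15 = 66.
Step 3: U_X = R1 - n1(n1+1)/2 = 66 - 7*8/2 = 66 - 28 = 38.
       U_Y = n1*n2 - U_X = 56 - 38 = 18.
Step 4: Ties are present, so use the tie-corrected normal approximation (with continuity correction) for the p-value.
Step 5: p-value = 0.270731; compare to alpha = 0.1. fail to reject H0.

U_X = 38, p = 0.270731, fail to reject H0 at alpha = 0.1.


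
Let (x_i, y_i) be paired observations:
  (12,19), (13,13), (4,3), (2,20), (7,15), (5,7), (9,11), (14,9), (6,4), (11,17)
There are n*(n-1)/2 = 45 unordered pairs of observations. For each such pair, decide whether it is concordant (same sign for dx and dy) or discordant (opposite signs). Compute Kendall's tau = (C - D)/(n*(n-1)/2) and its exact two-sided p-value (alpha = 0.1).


Step 1: Enumerate the 45 unordered pairs (i,j) with i<j and classify each by sign(x_j-x_i) * sign(y_j-y_i).
  (1,2):dx=+1,dy=-6->D; (1,3):dx=-8,dy=-16->C; (1,4):dx=-10,dy=+1->D; (1,5):dx=-5,dy=-4->C
  (1,6):dx=-7,dy=-12->C; (1,7):dx=-3,dy=-8->C; (1,8):dx=+2,dy=-10->D; (1,9):dx=-6,dy=-15->C
  (1,10):dx=-1,dy=-2->C; (2,3):dx=-9,dy=-10->C; (2,4):dx=-11,dy=+7->D; (2,5):dx=-6,dy=+2->D
  (2,6):dx=-8,dy=-6->C; (2,7):dx=-4,dy=-2->C; (2,8):dx=+1,dy=-4->D; (2,9):dx=-7,dy=-9->C
  (2,10):dx=-2,dy=+4->D; (3,4):dx=-2,dy=+17->D; (3,5):dx=+3,dy=+12->C; (3,6):dx=+1,dy=+4->C
  (3,7):dx=+5,dy=+8->C; (3,8):dx=+10,dy=+6->C; (3,9):dx=+2,dy=+1->C; (3,10):dx=+7,dy=+14->C
  (4,5):dx=+5,dy=-5->D; (4,6):dx=+3,dy=-13->D; (4,7):dx=+7,dy=-9->D; (4,8):dx=+12,dy=-11->D
  (4,9):dx=+4,dy=-16->D; (4,10):dx=+9,dy=-3->D; (5,6):dx=-2,dy=-8->C; (5,7):dx=+2,dy=-4->D
  (5,8):dx=+7,dy=-6->D; (5,9):dx=-1,dy=-11->C; (5,10):dx=+4,dy=+2->C; (6,7):dx=+4,dy=+4->C
  (6,8):dx=+9,dy=+2->C; (6,9):dx=+1,dy=-3->D; (6,10):dx=+6,dy=+10->C; (7,8):dx=+5,dy=-2->D
  (7,9):dx=-3,dy=-7->C; (7,10):dx=+2,dy=+6->C; (8,9):dx=-8,dy=-5->C; (8,10):dx=-3,dy=+8->D
  (9,10):dx=+5,dy=+13->C
Step 2: C = 26, D = 19, total pairs = 45.
Step 3: tau = (C - D)/(n(n-1)/2) = (26 - 19)/45 = 0.155556.
Step 4: Exact two-sided p-value (enumerate n! = 3628800 permutations of y under H0): p = 0.600654.
Step 5: alpha = 0.1. fail to reject H0.

tau_b = 0.1556 (C=26, D=19), p = 0.600654, fail to reject H0.


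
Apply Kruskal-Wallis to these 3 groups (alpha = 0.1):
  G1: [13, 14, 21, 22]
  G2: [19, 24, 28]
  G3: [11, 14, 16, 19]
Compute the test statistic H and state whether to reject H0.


Step 1: Combine all N = 11 observations and assign midranks.
sorted (value, group, rank): (11,G3,1), (13,G1,2), (14,G1,3.5), (14,G3,3.5), (16,G3,5), (19,G2,6.5), (19,G3,6.5), (21,G1,8), (22,G1,9), (24,G2,10), (28,G2,11)
Step 2: Sum ranks within each group.
R_1 = 22.5 (n_1 = 4)
R_2 = 27.5 (n_2 = 3)
R_3 = 16 (n_3 = 4)
Step 3: H = 12/(N(N+1)) * sum(R_i^2/n_i) - 3(N+1)
     = 12/(11*12) * (22.5^2/4 + 27.5^2/3 + 16^2/4) - 3*12
     = 0.090909 * 442.646 - 36
     = 4.240530.
Step 4: Ties present; correction factor C = 1 - 12/(11^3 - 11) = 0.990909. Corrected H = 4.240530 / 0.990909 = 4.279434.
Step 5: Under H0, H ~ chi^2(2); p-value = 0.117688.
Step 6: alpha = 0.1. fail to reject H0.

H = 4.2794, df = 2, p = 0.117688, fail to reject H0.


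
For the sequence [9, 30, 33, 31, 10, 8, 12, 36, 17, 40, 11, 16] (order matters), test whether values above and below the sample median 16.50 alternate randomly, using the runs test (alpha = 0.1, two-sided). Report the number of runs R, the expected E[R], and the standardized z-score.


Step 1: Compute median = 16.50; label A = above, B = below.
Labels in order: BAAABBBAAABB  (n_A = 6, n_B = 6)
Step 2: Count runs R = 5.
Step 3: Under H0 (random ordering), E[R] = 2*n_A*n_B/(n_A+n_B) + 1 = 2*6*6/12 + 1 = 7.0000.
        Var[R] = 2*n_A*n_B*(2*n_A*n_B - n_A - n_B) / ((n_A+n_B)^2 * (n_A+n_B-1)) = 4320/1584 = 2.7273.
        SD[R] = 1.6514.
Step 4: Continuity-corrected z = (R + 0.5 - E[R]) / SD[R] = (5 + 0.5 - 7.0000) / 1.6514 = -0.9083.
Step 5: Two-sided p-value via normal approximation = 2*(1 - Phi(|z|)) = 0.363722.
Step 6: alpha = 0.1. fail to reject H0.

R = 5, z = -0.9083, p = 0.363722, fail to reject H0.


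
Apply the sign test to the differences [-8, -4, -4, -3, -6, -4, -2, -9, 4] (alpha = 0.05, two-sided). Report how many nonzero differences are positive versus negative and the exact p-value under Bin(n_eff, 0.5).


Step 1: Discard zero differences. Original n = 9; n_eff = number of nonzero differences = 9.
Nonzero differences (with sign): -8, -4, -4, -3, -6, -4, -2, -9, +4
Step 2: Count signs: positive = 1, negative = 8.
Step 3: Under H0: P(positive) = 0.5, so the number of positives S ~ Bin(9, 0.5).
Step 4: Two-sided exact p-value = sum of Bin(9,0.5) probabilities at or below the observed probability = 0.039062.
Step 5: alpha = 0.05. reject H0.

n_eff = 9, pos = 1, neg = 8, p = 0.039062, reject H0.


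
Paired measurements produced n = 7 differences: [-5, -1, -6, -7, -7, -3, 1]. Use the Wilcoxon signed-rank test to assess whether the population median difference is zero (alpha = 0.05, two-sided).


Step 1: Drop any zero differences (none here) and take |d_i|.
|d| = [5, 1, 6, 7, 7, 3, 1]
Step 2: Midrank |d_i| (ties get averaged ranks).
ranks: |5|->4, |1|->1.5, |6|->5, |7|->6.5, |7|->6.5, |3|->3, |1|->1.5
Step 3: Attach original signs; sum ranks with positive sign and with negative sign.
W+ = 1.5 = 1.5
W- = 4 + 1.5 + 5 + 6.5 + 6.5 + 3 = 26.5
(Check: W+ + W- = 28 should equal n(n+1)/2 = 28.)
Step 4: Test statistic W = min(W+, W-) = 1.5.
Step 5: Ties in |d|, so use the tie-corrected normal approximation.
        E[W] = n(n+1)/4 = 7*8/4 = 14.
        Tie groups: |d|=1 (t=2), |d|=7 (t=2); sum(t^3 - t) = 12.
        Var[W] = n(n+1)(2n+1)/24 - sum(t^3-t)/48 = 840/24 - 12/48 = 34.75.
        z = (W - E[W]) / sqrt(Var[W]) = (1.5 - 14) / 5.8949 = -2.1205.
        Two-sided p = 2*Phi(z) = 0.033966.
Step 6: alpha = 0.05. reject H0.

W+ = 1.5, W- = 26.5, W = min = 1.5, p = 0.033966, reject H0.


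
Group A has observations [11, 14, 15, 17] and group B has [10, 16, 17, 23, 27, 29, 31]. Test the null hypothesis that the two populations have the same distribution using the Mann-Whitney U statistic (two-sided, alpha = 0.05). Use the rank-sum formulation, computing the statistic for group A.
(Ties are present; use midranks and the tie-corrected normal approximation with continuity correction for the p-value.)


Step 1: Combine and sort all 11 observations; assign midranks.
sorted (value, group): (10,Y), (11,X), (14,X), (15,X), (16,Y), (17,X), (17,Y), (23,Y), (27,Y), (29,Y), (31,Y)
ranks: 10->1, 11->2, 14->3, 15->4, 16->5, 17->6.5, 17->6.5, 23->8, 27->9, 29->10, 31->11
Step 2: Rank sum for X: R1 = 2 + 3 + 4 + 6.5 = 15.5.
Step 3: U_X = R1 - n1(n1+1)/2 = 15.5 - 4*5/2 = 15.5 - 10 = 5.5.
       U_Y = n1*n2 - U_X = 28 - 5.5 = 22.5.
Step 4: Ties are present, so use the tie-corrected normal approximation (with continuity correction) for the p-value.
Step 5: p-value = 0.129695; compare to alpha = 0.05. fail to reject H0.

U_X = 5.5, p = 0.129695, fail to reject H0 at alpha = 0.05.


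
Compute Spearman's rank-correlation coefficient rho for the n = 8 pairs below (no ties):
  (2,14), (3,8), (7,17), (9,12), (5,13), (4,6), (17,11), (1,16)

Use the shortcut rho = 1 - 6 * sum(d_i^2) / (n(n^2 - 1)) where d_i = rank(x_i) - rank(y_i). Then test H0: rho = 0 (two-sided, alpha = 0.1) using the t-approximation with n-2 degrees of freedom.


Step 1: Rank x and y separately (midranks; no ties here).
rank(x): 2->2, 3->3, 7->6, 9->7, 5->5, 4->4, 17->8, 1->1
rank(y): 14->6, 8->2, 17->8, 12->4, 13->5, 6->1, 11->3, 16->7
Step 2: d_i = R_x(i) - R_y(i); compute d_i^2.
  (2-6)^2=16, (3-2)^2=1, (6-8)^2=4, (7-4)^2=9, (5-5)^2=0, (4-1)^2=9, (8-3)^2=25, (1-7)^2=36
sum(d^2) = 100.
Step 3: rho = 1 - 6*100 / (8*(8^2 - 1)) = 1 - 600/504 = -0.190476.
Step 4: Under H0, t = rho * sqrt((n-2)/(1-rho^2)) = -0.4753 ~ t(6).
Step 5: Two-sided p-value from the t-distribution with 6 df = 0.651401.
Step 6: alpha = 0.1. fail to reject H0.

rho = -0.1905, p = 0.651401, fail to reject H0 at alpha = 0.1.


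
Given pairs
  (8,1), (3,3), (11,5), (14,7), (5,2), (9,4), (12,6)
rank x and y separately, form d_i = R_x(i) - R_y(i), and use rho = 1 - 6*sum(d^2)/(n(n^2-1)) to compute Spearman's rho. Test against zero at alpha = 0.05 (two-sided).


Step 1: Rank x and y separately (midranks; no ties here).
rank(x): 8->3, 3->1, 11->5, 14->7, 5->2, 9->4, 12->6
rank(y): 1->1, 3->3, 5->5, 7->7, 2->2, 4->4, 6->6
Step 2: d_i = R_x(i) - R_y(i); compute d_i^2.
  (3-1)^2=4, (1-3)^2=4, (5-5)^2=0, (7-7)^2=0, (2-2)^2=0, (4-4)^2=0, (6-6)^2=0
sum(d^2) = 8.
Step 3: rho = 1 - 6*8 / (7*(7^2 - 1)) = 1 - 48/336 = 0.857143.
Step 4: Under H0, t = rho * sqrt((n-2)/(1-rho^2)) = 3.7210 ~ t(5).
Step 5: Two-sided p-value from the t-distribution with 5 df = 0.013697.
Step 6: alpha = 0.05. reject H0.

rho = 0.8571, p = 0.013697, reject H0 at alpha = 0.05.


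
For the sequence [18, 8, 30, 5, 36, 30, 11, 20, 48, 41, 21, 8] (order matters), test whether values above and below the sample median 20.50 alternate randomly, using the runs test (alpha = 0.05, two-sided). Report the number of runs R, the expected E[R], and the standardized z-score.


Step 1: Compute median = 20.50; label A = above, B = below.
Labels in order: BBABAABBAAAB  (n_A = 6, n_B = 6)
Step 2: Count runs R = 7.
Step 3: Under H0 (random ordering), E[R] = 2*n_A*n_B/(n_A+n_B) + 1 = 2*6*6/12 + 1 = 7.0000.
        Var[R] = 2*n_A*n_B*(2*n_A*n_B - n_A - n_B) / ((n_A+n_B)^2 * (n_A+n_B-1)) = 4320/1584 = 2.7273.
        SD[R] = 1.6514.
Step 4: R = E[R], so z = 0 with no continuity correction.
Step 5: Two-sided p-value via normal approximation = 2*(1 - Phi(|z|)) = 1.000000.
Step 6: alpha = 0.05. fail to reject H0.

R = 7, z = 0.0000, p = 1.000000, fail to reject H0.


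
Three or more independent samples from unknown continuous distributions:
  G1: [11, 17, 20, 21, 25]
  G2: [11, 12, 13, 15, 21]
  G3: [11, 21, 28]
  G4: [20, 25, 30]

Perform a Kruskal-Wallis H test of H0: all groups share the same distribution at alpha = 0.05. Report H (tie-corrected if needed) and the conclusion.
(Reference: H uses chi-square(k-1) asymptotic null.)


Step 1: Combine all N = 16 observations and assign midranks.
sorted (value, group, rank): (11,G1,2), (11,G2,2), (11,G3,2), (12,G2,4), (13,G2,5), (15,G2,6), (17,G1,7), (20,G1,8.5), (20,G4,8.5), (21,G1,11), (21,G2,11), (21,G3,11), (25,G1,13.5), (25,G4,13.5), (28,G3,15), (30,G4,16)
Step 2: Sum ranks within each group.
R_1 = 42 (n_1 = 5)
R_2 = 28 (n_2 = 5)
R_3 = 28 (n_3 = 3)
R_4 = 38 (n_4 = 3)
Step 3: H = 12/(N(N+1)) * sum(R_i^2/n_i) - 3(N+1)
     = 12/(16*17) * (42^2/5 + 28^2/5 + 28^2/3 + 38^2/3) - 3*17
     = 0.044118 * 1252.27 - 51
     = 4.247059.
Step 4: Ties present; correction factor C = 1 - 60/(16^3 - 16) = 0.985294. Corrected H = 4.247059 / 0.985294 = 4.310448.
Step 5: Under H0, H ~ chi^2(3); p-value = 0.229834.
Step 6: alpha = 0.05. fail to reject H0.

H = 4.3104, df = 3, p = 0.229834, fail to reject H0.


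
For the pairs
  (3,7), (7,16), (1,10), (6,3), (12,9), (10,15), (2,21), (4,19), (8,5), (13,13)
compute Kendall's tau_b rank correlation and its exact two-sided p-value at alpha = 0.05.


Step 1: Enumerate the 45 unordered pairs (i,j) with i<j and classify each by sign(x_j-x_i) * sign(y_j-y_i).
  (1,2):dx=+4,dy=+9->C; (1,3):dx=-2,dy=+3->D; (1,4):dx=+3,dy=-4->D; (1,5):dx=+9,dy=+2->C
  (1,6):dx=+7,dy=+8->C; (1,7):dx=-1,dy=+14->D; (1,8):dx=+1,dy=+12->C; (1,9):dx=+5,dy=-2->D
  (1,10):dx=+10,dy=+6->C; (2,3):dx=-6,dy=-6->C; (2,4):dx=-1,dy=-13->C; (2,5):dx=+5,dy=-7->D
  (2,6):dx=+3,dy=-1->D; (2,7):dx=-5,dy=+5->D; (2,8):dx=-3,dy=+3->D; (2,9):dx=+1,dy=-11->D
  (2,10):dx=+6,dy=-3->D; (3,4):dx=+5,dy=-7->D; (3,5):dx=+11,dy=-1->D; (3,6):dx=+9,dy=+5->C
  (3,7):dx=+1,dy=+11->C; (3,8):dx=+3,dy=+9->C; (3,9):dx=+7,dy=-5->D; (3,10):dx=+12,dy=+3->C
  (4,5):dx=+6,dy=+6->C; (4,6):dx=+4,dy=+12->C; (4,7):dx=-4,dy=+18->D; (4,8):dx=-2,dy=+16->D
  (4,9):dx=+2,dy=+2->C; (4,10):dx=+7,dy=+10->C; (5,6):dx=-2,dy=+6->D; (5,7):dx=-10,dy=+12->D
  (5,8):dx=-8,dy=+10->D; (5,9):dx=-4,dy=-4->C; (5,10):dx=+1,dy=+4->C; (6,7):dx=-8,dy=+6->D
  (6,8):dx=-6,dy=+4->D; (6,9):dx=-2,dy=-10->C; (6,10):dx=+3,dy=-2->D; (7,8):dx=+2,dy=-2->D
  (7,9):dx=+6,dy=-16->D; (7,10):dx=+11,dy=-8->D; (8,9):dx=+4,dy=-14->D; (8,10):dx=+9,dy=-6->D
  (9,10):dx=+5,dy=+8->C
Step 2: C = 19, D = 26, total pairs = 45.
Step 3: tau = (C - D)/(n(n-1)/2) = (19 - 26)/45 = -0.155556.
Step 4: Exact two-sided p-value (enumerate n! = 3628800 permutations of y under H0): p = 0.600654.
Step 5: alpha = 0.05. fail to reject H0.

tau_b = -0.1556 (C=19, D=26), p = 0.600654, fail to reject H0.


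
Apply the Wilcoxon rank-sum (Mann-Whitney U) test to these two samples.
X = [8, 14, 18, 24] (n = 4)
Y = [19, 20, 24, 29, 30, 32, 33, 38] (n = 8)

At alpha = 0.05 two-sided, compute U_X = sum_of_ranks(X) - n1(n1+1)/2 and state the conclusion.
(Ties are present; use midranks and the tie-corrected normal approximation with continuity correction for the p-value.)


Step 1: Combine and sort all 12 observations; assign midranks.
sorted (value, group): (8,X), (14,X), (18,X), (19,Y), (20,Y), (24,X), (24,Y), (29,Y), (30,Y), (32,Y), (33,Y), (38,Y)
ranks: 8->1, 14->2, 18->3, 19->4, 20->5, 24->6.5, 24->6.5, 29->8, 30->9, 32->10, 33->11, 38->12
Step 2: Rank sum for X: R1 = 1 + 2 + 3 + 6.5 = 12.5.
Step 3: U_X = R1 - n1(n1+1)/2 = 12.5 - 4*5/2 = 12.5 - 10 = 2.5.
       U_Y = n1*n2 - U_X = 32 - 2.5 = 29.5.
Step 4: Ties are present, so use the tie-corrected normal approximation (with continuity correction) for the p-value.
Step 5: p-value = 0.026980; compare to alpha = 0.05. reject H0.

U_X = 2.5, p = 0.026980, reject H0 at alpha = 0.05.


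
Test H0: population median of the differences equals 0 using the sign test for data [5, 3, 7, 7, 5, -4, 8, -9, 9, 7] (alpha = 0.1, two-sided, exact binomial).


Step 1: Discard zero differences. Original n = 10; n_eff = number of nonzero differences = 10.
Nonzero differences (with sign): +5, +3, +7, +7, +5, -4, +8, -9, +9, +7
Step 2: Count signs: positive = 8, negative = 2.
Step 3: Under H0: P(positive) = 0.5, so the number of positives S ~ Bin(10, 0.5).
Step 4: Two-sided exact p-value = sum of Bin(10,0.5) probabilities at or below the observed probability = 0.109375.
Step 5: alpha = 0.1. fail to reject H0.

n_eff = 10, pos = 8, neg = 2, p = 0.109375, fail to reject H0.


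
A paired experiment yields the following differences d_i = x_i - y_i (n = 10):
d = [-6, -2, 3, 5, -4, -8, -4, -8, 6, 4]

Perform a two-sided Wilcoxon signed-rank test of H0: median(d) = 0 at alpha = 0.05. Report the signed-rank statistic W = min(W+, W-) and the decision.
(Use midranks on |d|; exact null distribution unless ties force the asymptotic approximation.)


Step 1: Drop any zero differences (none here) and take |d_i|.
|d| = [6, 2, 3, 5, 4, 8, 4, 8, 6, 4]
Step 2: Midrank |d_i| (ties get averaged ranks).
ranks: |6|->7.5, |2|->1, |3|->2, |5|->6, |4|->4, |8|->9.5, |4|->4, |8|->9.5, |6|->7.5, |4|->4
Step 3: Attach original signs; sum ranks with positive sign and with negative sign.
W+ = 2 + 6 + 7.5 + 4 = 19.5
W- = 7.5 + 1 + 4 + 9.5 + 4 + 9.5 = 35.5
(Check: W+ + W- = 55 should equal n(n+1)/2 = 55.)
Step 4: Test statistic W = min(W+, W-) = 19.5.
Step 5: Ties in |d|, so use the tie-corrected normal approximation.
        E[W] = n(n+1)/4 = 10*11/4 = 27.5.
        Tie groups: |d|=4 (t=3), |d|=6 (t=2), |d|=8 (t=2); sum(t^3 - t) = 36.
        Var[W] = n(n+1)(2n+1)/24 - sum(t^3-t)/48 = 2310/24 - 36/48 = 95.5.
        z = (W - E[W]) / sqrt(Var[W]) = (19.5 - 27.5) / 9.7724 = -0.8186.
        Two-sided p = 2*Phi(z) = 0.412997.
Step 6: alpha = 0.05. fail to reject H0.

W+ = 19.5, W- = 35.5, W = min = 19.5, p = 0.412997, fail to reject H0.


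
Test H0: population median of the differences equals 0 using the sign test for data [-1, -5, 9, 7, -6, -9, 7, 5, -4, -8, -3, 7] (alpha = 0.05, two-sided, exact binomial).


Step 1: Discard zero differences. Original n = 12; n_eff = number of nonzero differences = 12.
Nonzero differences (with sign): -1, -5, +9, +7, -6, -9, +7, +5, -4, -8, -3, +7
Step 2: Count signs: positive = 5, negative = 7.
Step 3: Under H0: P(positive) = 0.5, so the number of positives S ~ Bin(12, 0.5).
Step 4: Two-sided exact p-value = sum of Bin(12,0.5) probabilities at or below the observed probability = 0.774414.
Step 5: alpha = 0.05. fail to reject H0.

n_eff = 12, pos = 5, neg = 7, p = 0.774414, fail to reject H0.


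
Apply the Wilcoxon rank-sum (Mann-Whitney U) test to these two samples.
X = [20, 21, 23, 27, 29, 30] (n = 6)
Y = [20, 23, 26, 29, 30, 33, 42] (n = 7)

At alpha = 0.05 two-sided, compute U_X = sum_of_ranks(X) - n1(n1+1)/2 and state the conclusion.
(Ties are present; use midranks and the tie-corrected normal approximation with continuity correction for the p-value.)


Step 1: Combine and sort all 13 observations; assign midranks.
sorted (value, group): (20,X), (20,Y), (21,X), (23,X), (23,Y), (26,Y), (27,X), (29,X), (29,Y), (30,X), (30,Y), (33,Y), (42,Y)
ranks: 20->1.5, 20->1.5, 21->3, 23->4.5, 23->4.5, 26->6, 27->7, 29->8.5, 29->8.5, 30->10.5, 30->10.5, 33->12, 42->13
Step 2: Rank sum for X: R1 = 1.5 + 3 + 4.5 + 7 + 8.5 + 10.5 = 35.
Step 3: U_X = R1 - n1(n1+1)/2 = 35 - 6*7/2 = 35 - 21 = 14.
       U_Y = n1*n2 - U_X = 42 - 14 = 28.
Step 4: Ties are present, so use the tie-corrected normal approximation (with continuity correction) for the p-value.
Step 5: p-value = 0.350450; compare to alpha = 0.05. fail to reject H0.

U_X = 14, p = 0.350450, fail to reject H0 at alpha = 0.05.


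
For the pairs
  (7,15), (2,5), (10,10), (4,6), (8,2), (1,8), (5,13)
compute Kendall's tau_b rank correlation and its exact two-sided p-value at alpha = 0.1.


Step 1: Enumerate the 21 unordered pairs (i,j) with i<j and classify each by sign(x_j-x_i) * sign(y_j-y_i).
  (1,2):dx=-5,dy=-10->C; (1,3):dx=+3,dy=-5->D; (1,4):dx=-3,dy=-9->C; (1,5):dx=+1,dy=-13->D
  (1,6):dx=-6,dy=-7->C; (1,7):dx=-2,dy=-2->C; (2,3):dx=+8,dy=+5->C; (2,4):dx=+2,dy=+1->C
  (2,5):dx=+6,dy=-3->D; (2,6):dx=-1,dy=+3->D; (2,7):dx=+3,dy=+8->C; (3,4):dx=-6,dy=-4->C
  (3,5):dx=-2,dy=-8->C; (3,6):dx=-9,dy=-2->C; (3,7):dx=-5,dy=+3->D; (4,5):dx=+4,dy=-4->D
  (4,6):dx=-3,dy=+2->D; (4,7):dx=+1,dy=+7->C; (5,6):dx=-7,dy=+6->D; (5,7):dx=-3,dy=+11->D
  (6,7):dx=+4,dy=+5->C
Step 2: C = 12, D = 9, total pairs = 21.
Step 3: tau = (C - D)/(n(n-1)/2) = (12 - 9)/21 = 0.142857.
Step 4: Exact two-sided p-value (enumerate n! = 5040 permutations of y under H0): p = 0.772619.
Step 5: alpha = 0.1. fail to reject H0.

tau_b = 0.1429 (C=12, D=9), p = 0.772619, fail to reject H0.


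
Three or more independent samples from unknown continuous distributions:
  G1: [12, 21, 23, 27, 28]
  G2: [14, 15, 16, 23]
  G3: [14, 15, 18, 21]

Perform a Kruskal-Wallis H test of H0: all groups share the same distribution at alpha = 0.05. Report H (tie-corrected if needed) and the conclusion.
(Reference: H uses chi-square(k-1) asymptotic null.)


Step 1: Combine all N = 13 observations and assign midranks.
sorted (value, group, rank): (12,G1,1), (14,G2,2.5), (14,G3,2.5), (15,G2,4.5), (15,G3,4.5), (16,G2,6), (18,G3,7), (21,G1,8.5), (21,G3,8.5), (23,G1,10.5), (23,G2,10.5), (27,G1,12), (28,G1,13)
Step 2: Sum ranks within each group.
R_1 = 45 (n_1 = 5)
R_2 = 23.5 (n_2 = 4)
R_3 = 22.5 (n_3 = 4)
Step 3: H = 12/(N(N+1)) * sum(R_i^2/n_i) - 3(N+1)
     = 12/(13*14) * (45^2/5 + 23.5^2/4 + 22.5^2/4) - 3*14
     = 0.065934 * 669.625 - 42
     = 2.151099.
Step 4: Ties present; correction factor C = 1 - 24/(13^3 - 13) = 0.989011. Corrected H = 2.151099 / 0.989011 = 2.175000.
Step 5: Under H0, H ~ chi^2(2); p-value = 0.337058.
Step 6: alpha = 0.05. fail to reject H0.

H = 2.1750, df = 2, p = 0.337058, fail to reject H0.


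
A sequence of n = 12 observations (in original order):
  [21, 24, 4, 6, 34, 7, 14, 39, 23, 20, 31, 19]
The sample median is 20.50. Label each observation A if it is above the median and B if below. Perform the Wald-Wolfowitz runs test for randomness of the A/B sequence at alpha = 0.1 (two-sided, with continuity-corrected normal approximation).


Step 1: Compute median = 20.50; label A = above, B = below.
Labels in order: AABBABBAABAB  (n_A = 6, n_B = 6)
Step 2: Count runs R = 8.
Step 3: Under H0 (random ordering), E[R] = 2*n_A*n_B/(n_A+n_B) + 1 = 2*6*6/12 + 1 = 7.0000.
        Var[R] = 2*n_A*n_B*(2*n_A*n_B - n_A - n_B) / ((n_A+n_B)^2 * (n_A+n_B-1)) = 4320/1584 = 2.7273.
        SD[R] = 1.6514.
Step 4: Continuity-corrected z = (R - 0.5 - E[R]) / SD[R] = (8 - 0.5 - 7.0000) / 1.6514 = 0.3028.
Step 5: Two-sided p-value via normal approximation = 2*(1 - Phi(|z|)) = 0.762069.
Step 6: alpha = 0.1. fail to reject H0.

R = 8, z = 0.3028, p = 0.762069, fail to reject H0.


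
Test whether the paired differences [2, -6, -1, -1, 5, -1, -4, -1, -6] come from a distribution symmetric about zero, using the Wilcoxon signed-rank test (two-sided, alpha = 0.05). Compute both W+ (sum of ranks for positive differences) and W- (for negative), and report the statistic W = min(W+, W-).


Step 1: Drop any zero differences (none here) and take |d_i|.
|d| = [2, 6, 1, 1, 5, 1, 4, 1, 6]
Step 2: Midrank |d_i| (ties get averaged ranks).
ranks: |2|->5, |6|->8.5, |1|->2.5, |1|->2.5, |5|->7, |1|->2.5, |4|->6, |1|->2.5, |6|->8.5
Step 3: Attach original signs; sum ranks with positive sign and with negative sign.
W+ = 5 + 7 = 12
W- = 8.5 + 2.5 + 2.5 + 2.5 + 6 + 2.5 + 8.5 = 33
(Check: W+ + W- = 45 should equal n(n+1)/2 = 45.)
Step 4: Test statistic W = min(W+, W-) = 12.
Step 5: Ties in |d|, so use the tie-corrected normal approximation.
        E[W] = n(n+1)/4 = 9*10/4 = 22.5.
        Tie groups: |d|=1 (t=4), |d|=6 (t=2); sum(t^3 - t) = 66.
        Var[W] = n(n+1)(2n+1)/24 - sum(t^3-t)/48 = 1710/24 - 66/48 = 69.875.
        z = (W - E[W]) / sqrt(Var[W]) = (12 - 22.5) / 8.3591 = -1.2561.
        Two-sided p = 2*Phi(z) = 0.209075.
Step 6: alpha = 0.05. fail to reject H0.

W+ = 12, W- = 33, W = min = 12, p = 0.209075, fail to reject H0.


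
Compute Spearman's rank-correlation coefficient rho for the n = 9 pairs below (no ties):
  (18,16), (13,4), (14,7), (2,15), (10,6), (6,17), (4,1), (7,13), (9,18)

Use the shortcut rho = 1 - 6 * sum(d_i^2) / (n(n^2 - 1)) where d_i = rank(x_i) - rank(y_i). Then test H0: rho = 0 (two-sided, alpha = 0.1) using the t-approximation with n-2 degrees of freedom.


Step 1: Rank x and y separately (midranks; no ties here).
rank(x): 18->9, 13->7, 14->8, 2->1, 10->6, 6->3, 4->2, 7->4, 9->5
rank(y): 16->7, 4->2, 7->4, 15->6, 6->3, 17->8, 1->1, 13->5, 18->9
Step 2: d_i = R_x(i) - R_y(i); compute d_i^2.
  (9-7)^2=4, (7-2)^2=25, (8-4)^2=16, (1-6)^2=25, (6-3)^2=9, (3-8)^2=25, (2-1)^2=1, (4-5)^2=1, (5-9)^2=16
sum(d^2) = 122.
Step 3: rho = 1 - 6*122 / (9*(9^2 - 1)) = 1 - 732/720 = -0.016667.
Step 4: Under H0, t = rho * sqrt((n-2)/(1-rho^2)) = -0.0441 ~ t(7).
Step 5: Two-sided p-value from the t-distribution with 7 df = 0.966055.
Step 6: alpha = 0.1. fail to reject H0.

rho = -0.0167, p = 0.966055, fail to reject H0 at alpha = 0.1.


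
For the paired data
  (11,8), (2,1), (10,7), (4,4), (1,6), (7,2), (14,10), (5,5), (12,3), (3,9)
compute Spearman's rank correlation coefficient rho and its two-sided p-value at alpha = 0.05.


Step 1: Rank x and y separately (midranks; no ties here).
rank(x): 11->8, 2->2, 10->7, 4->4, 1->1, 7->6, 14->10, 5->5, 12->9, 3->3
rank(y): 8->8, 1->1, 7->7, 4->4, 6->6, 2->2, 10->10, 5->5, 3->3, 9->9
Step 2: d_i = R_x(i) - R_y(i); compute d_i^2.
  (8-8)^2=0, (2-1)^2=1, (7-7)^2=0, (4-4)^2=0, (1-6)^2=25, (6-2)^2=16, (10-10)^2=0, (5-5)^2=0, (9-3)^2=36, (3-9)^2=36
sum(d^2) = 114.
Step 3: rho = 1 - 6*114 / (10*(10^2 - 1)) = 1 - 684/990 = 0.309091.
Step 4: Under H0, t = rho * sqrt((n-2)/(1-rho^2)) = 0.9193 ~ t(8).
Step 5: Two-sided p-value from the t-distribution with 8 df = 0.384841.
Step 6: alpha = 0.05. fail to reject H0.

rho = 0.3091, p = 0.384841, fail to reject H0 at alpha = 0.05.


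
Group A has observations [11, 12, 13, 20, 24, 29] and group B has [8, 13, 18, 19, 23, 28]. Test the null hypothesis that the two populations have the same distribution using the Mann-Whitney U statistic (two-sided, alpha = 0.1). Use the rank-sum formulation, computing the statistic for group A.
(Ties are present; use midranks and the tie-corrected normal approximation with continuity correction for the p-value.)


Step 1: Combine and sort all 12 observations; assign midranks.
sorted (value, group): (8,Y), (11,X), (12,X), (13,X), (13,Y), (18,Y), (19,Y), (20,X), (23,Y), (24,X), (28,Y), (29,X)
ranks: 8->1, 11->2, 12->3, 13->4.5, 13->4.5, 18->6, 19->7, 20->8, 23->9, 24->10, 28->11, 29->12
Step 2: Rank sum for X: R1 = 2 + 3 + 4.5 + 8 + 10 + 12 = 39.5.
Step 3: U_X = R1 - n1(n1+1)/2 = 39.5 - 6*7/2 = 39.5 - 21 = 18.5.
       U_Y = n1*n2 - U_X = 36 - 18.5 = 17.5.
Step 4: Ties are present, so use the tie-corrected normal approximation (with continuity correction) for the p-value.
Step 5: p-value = 1.000000; compare to alpha = 0.1. fail to reject H0.

U_X = 18.5, p = 1.000000, fail to reject H0 at alpha = 0.1.


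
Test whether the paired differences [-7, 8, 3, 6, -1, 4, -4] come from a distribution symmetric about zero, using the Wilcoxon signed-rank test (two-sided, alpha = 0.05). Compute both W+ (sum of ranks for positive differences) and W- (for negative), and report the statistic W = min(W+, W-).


Step 1: Drop any zero differences (none here) and take |d_i|.
|d| = [7, 8, 3, 6, 1, 4, 4]
Step 2: Midrank |d_i| (ties get averaged ranks).
ranks: |7|->6, |8|->7, |3|->2, |6|->5, |1|->1, |4|->3.5, |4|->3.5
Step 3: Attach original signs; sum ranks with positive sign and with negative sign.
W+ = 7 + 2 + 5 + 3.5 = 17.5
W- = 6 + 1 + 3.5 = 10.5
(Check: W+ + W- = 28 should equal n(n+1)/2 = 28.)
Step 4: Test statistic W = min(W+, W-) = 10.5.
Step 5: Ties in |d|, so use the tie-corrected normal approximation.
        E[W] = n(n+1)/4 = 7*8/4 = 14.
        Tie groups: |d|=4 (t=2); sum(t^3 - t) = 6.
        Var[W] = n(n+1)(2n+1)/24 - sum(t^3-t)/48 = 840/24 - 6/48 = 34.875.
        z = (W - E[W]) / sqrt(Var[W]) = (10.5 - 14) / 5.9055 = -0.5927.
        Two-sided p = 2*Phi(z) = 0.553404.
Step 6: alpha = 0.05. fail to reject H0.

W+ = 17.5, W- = 10.5, W = min = 10.5, p = 0.553404, fail to reject H0.


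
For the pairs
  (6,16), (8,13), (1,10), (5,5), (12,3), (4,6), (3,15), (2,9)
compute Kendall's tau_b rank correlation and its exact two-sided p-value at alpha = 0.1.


Step 1: Enumerate the 28 unordered pairs (i,j) with i<j and classify each by sign(x_j-x_i) * sign(y_j-y_i).
  (1,2):dx=+2,dy=-3->D; (1,3):dx=-5,dy=-6->C; (1,4):dx=-1,dy=-11->C; (1,5):dx=+6,dy=-13->D
  (1,6):dx=-2,dy=-10->C; (1,7):dx=-3,dy=-1->C; (1,8):dx=-4,dy=-7->C; (2,3):dx=-7,dy=-3->C
  (2,4):dx=-3,dy=-8->C; (2,5):dx=+4,dy=-10->D; (2,6):dx=-4,dy=-7->C; (2,7):dx=-5,dy=+2->D
  (2,8):dx=-6,dy=-4->C; (3,4):dx=+4,dy=-5->D; (3,5):dx=+11,dy=-7->D; (3,6):dx=+3,dy=-4->D
  (3,7):dx=+2,dy=+5->C; (3,8):dx=+1,dy=-1->D; (4,5):dx=+7,dy=-2->D; (4,6):dx=-1,dy=+1->D
  (4,7):dx=-2,dy=+10->D; (4,8):dx=-3,dy=+4->D; (5,6):dx=-8,dy=+3->D; (5,7):dx=-9,dy=+12->D
  (5,8):dx=-10,dy=+6->D; (6,7):dx=-1,dy=+9->D; (6,8):dx=-2,dy=+3->D; (7,8):dx=-1,dy=-6->C
Step 2: C = 11, D = 17, total pairs = 28.
Step 3: tau = (C - D)/(n(n-1)/2) = (11 - 17)/28 = -0.214286.
Step 4: Exact two-sided p-value (enumerate n! = 40320 permutations of y under H0): p = 0.548413.
Step 5: alpha = 0.1. fail to reject H0.

tau_b = -0.2143 (C=11, D=17), p = 0.548413, fail to reject H0.


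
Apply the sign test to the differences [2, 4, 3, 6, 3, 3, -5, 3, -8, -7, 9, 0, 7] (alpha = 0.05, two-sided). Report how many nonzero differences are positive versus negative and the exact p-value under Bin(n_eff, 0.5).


Step 1: Discard zero differences. Original n = 13; n_eff = number of nonzero differences = 12.
Nonzero differences (with sign): +2, +4, +3, +6, +3, +3, -5, +3, -8, -7, +9, +7
Step 2: Count signs: positive = 9, negative = 3.
Step 3: Under H0: P(positive) = 0.5, so the number of positives S ~ Bin(12, 0.5).
Step 4: Two-sided exact p-value = sum of Bin(12,0.5) probabilities at or below the observed probability = 0.145996.
Step 5: alpha = 0.05. fail to reject H0.

n_eff = 12, pos = 9, neg = 3, p = 0.145996, fail to reject H0.


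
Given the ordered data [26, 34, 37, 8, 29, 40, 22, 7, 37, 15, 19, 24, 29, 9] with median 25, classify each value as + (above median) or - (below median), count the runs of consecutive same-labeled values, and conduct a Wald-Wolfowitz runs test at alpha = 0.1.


Step 1: Compute median = 25; label A = above, B = below.
Labels in order: AAABAABBABBBAB  (n_A = 7, n_B = 7)
Step 2: Count runs R = 8.
Step 3: Under H0 (random ordering), E[R] = 2*n_A*n_B/(n_A+n_B) + 1 = 2*7*7/14 + 1 = 8.0000.
        Var[R] = 2*n_A*n_B*(2*n_A*n_B - n_A - n_B) / ((n_A+n_B)^2 * (n_A+n_B-1)) = 8232/2548 = 3.2308.
        SD[R] = 1.7974.
Step 4: R = E[R], so z = 0 with no continuity correction.
Step 5: Two-sided p-value via normal approximation = 2*(1 - Phi(|z|)) = 1.000000.
Step 6: alpha = 0.1. fail to reject H0.

R = 8, z = 0.0000, p = 1.000000, fail to reject H0.


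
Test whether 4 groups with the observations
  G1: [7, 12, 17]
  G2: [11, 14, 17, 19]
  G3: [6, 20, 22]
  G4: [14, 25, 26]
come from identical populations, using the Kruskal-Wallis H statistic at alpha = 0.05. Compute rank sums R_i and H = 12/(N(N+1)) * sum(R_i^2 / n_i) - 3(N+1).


Step 1: Combine all N = 13 observations and assign midranks.
sorted (value, group, rank): (6,G3,1), (7,G1,2), (11,G2,3), (12,G1,4), (14,G2,5.5), (14,G4,5.5), (17,G1,7.5), (17,G2,7.5), (19,G2,9), (20,G3,10), (22,G3,11), (25,G4,12), (26,G4,13)
Step 2: Sum ranks within each group.
R_1 = 13.5 (n_1 = 3)
R_2 = 25 (n_2 = 4)
R_3 = 22 (n_3 = 3)
R_4 = 30.5 (n_4 = 3)
Step 3: H = 12/(N(N+1)) * sum(R_i^2/n_i) - 3(N+1)
     = 12/(13*14) * (13.5^2/3 + 25^2/4 + 22^2/3 + 30.5^2/3) - 3*14
     = 0.065934 * 688.417 - 42
     = 3.390110.
Step 4: Ties present; correction factor C = 1 - 12/(13^3 - 13) = 0.994505. Corrected H = 3.390110 / 0.994505 = 3.408840.
Step 5: Under H0, H ~ chi^2(3); p-value = 0.332779.
Step 6: alpha = 0.05. fail to reject H0.

H = 3.4088, df = 3, p = 0.332779, fail to reject H0.


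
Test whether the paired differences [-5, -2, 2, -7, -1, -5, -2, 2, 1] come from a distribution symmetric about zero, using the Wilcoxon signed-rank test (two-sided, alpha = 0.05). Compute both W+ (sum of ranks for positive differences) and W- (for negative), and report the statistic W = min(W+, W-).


Step 1: Drop any zero differences (none here) and take |d_i|.
|d| = [5, 2, 2, 7, 1, 5, 2, 2, 1]
Step 2: Midrank |d_i| (ties get averaged ranks).
ranks: |5|->7.5, |2|->4.5, |2|->4.5, |7|->9, |1|->1.5, |5|->7.5, |2|->4.5, |2|->4.5, |1|->1.5
Step 3: Attach original signs; sum ranks with positive sign and with negative sign.
W+ = 4.5 + 4.5 + 1.5 = 10.5
W- = 7.5 + 4.5 + 9 + 1.5 + 7.5 + 4.5 = 34.5
(Check: W+ + W- = 45 should equal n(n+1)/2 = 45.)
Step 4: Test statistic W = min(W+, W-) = 10.5.
Step 5: Ties in |d|, so use the tie-corrected normal approximation.
        E[W] = n(n+1)/4 = 9*10/4 = 22.5.
        Tie groups: |d|=1 (t=2), |d|=2 (t=4), |d|=5 (t=2); sum(t^3 - t) = 72.
        Var[W] = n(n+1)(2n+1)/24 - sum(t^3-t)/48 = 1710/24 - 72/48 = 69.75.
        z = (W - E[W]) / sqrt(Var[W]) = (10.5 - 22.5) / 8.3516 = -1.4368.
        Two-sided p = 2*Phi(z) = 0.150763.
Step 6: alpha = 0.05. fail to reject H0.

W+ = 10.5, W- = 34.5, W = min = 10.5, p = 0.150763, fail to reject H0.


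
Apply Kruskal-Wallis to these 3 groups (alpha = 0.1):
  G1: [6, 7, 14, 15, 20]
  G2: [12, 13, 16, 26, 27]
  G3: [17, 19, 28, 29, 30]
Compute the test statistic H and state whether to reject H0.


Step 1: Combine all N = 15 observations and assign midranks.
sorted (value, group, rank): (6,G1,1), (7,G1,2), (12,G2,3), (13,G2,4), (14,G1,5), (15,G1,6), (16,G2,7), (17,G3,8), (19,G3,9), (20,G1,10), (26,G2,11), (27,G2,12), (28,G3,13), (29,G3,14), (30,G3,15)
Step 2: Sum ranks within each group.
R_1 = 24 (n_1 = 5)
R_2 = 37 (n_2 = 5)
R_3 = 59 (n_3 = 5)
Step 3: H = 12/(N(N+1)) * sum(R_i^2/n_i) - 3(N+1)
     = 12/(15*16) * (24^2/5 + 37^2/5 + 59^2/5) - 3*16
     = 0.050000 * 1085.2 - 48
     = 6.260000.
Step 4: No ties, so H is used without correction.
Step 5: Under H0, H ~ chi^2(2); p-value = 0.043718.
Step 6: alpha = 0.1. reject H0.

H = 6.2600, df = 2, p = 0.043718, reject H0.


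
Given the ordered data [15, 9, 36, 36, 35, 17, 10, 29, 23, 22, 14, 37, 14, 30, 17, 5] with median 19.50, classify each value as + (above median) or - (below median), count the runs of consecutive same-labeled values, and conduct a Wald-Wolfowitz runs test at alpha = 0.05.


Step 1: Compute median = 19.50; label A = above, B = below.
Labels in order: BBAAABBAAABABABB  (n_A = 8, n_B = 8)
Step 2: Count runs R = 9.
Step 3: Under H0 (random ordering), E[R] = 2*n_A*n_B/(n_A+n_B) + 1 = 2*8*8/16 + 1 = 9.0000.
        Var[R] = 2*n_A*n_B*(2*n_A*n_B - n_A - n_B) / ((n_A+n_B)^2 * (n_A+n_B-1)) = 14336/3840 = 3.7333.
        SD[R] = 1.9322.
Step 4: R = E[R], so z = 0 with no continuity correction.
Step 5: Two-sided p-value via normal approximation = 2*(1 - Phi(|z|)) = 1.000000.
Step 6: alpha = 0.05. fail to reject H0.

R = 9, z = 0.0000, p = 1.000000, fail to reject H0.
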